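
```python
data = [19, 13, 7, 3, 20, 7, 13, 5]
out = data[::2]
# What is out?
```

data has length 8. The slice data[::2] selects indices [0, 2, 4, 6] (0->19, 2->7, 4->20, 6->13), giving [19, 7, 20, 13].

[19, 7, 20, 13]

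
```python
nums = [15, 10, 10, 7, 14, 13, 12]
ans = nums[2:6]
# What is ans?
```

nums has length 7. The slice nums[2:6] selects indices [2, 3, 4, 5] (2->10, 3->7, 4->14, 5->13), giving [10, 7, 14, 13].

[10, 7, 14, 13]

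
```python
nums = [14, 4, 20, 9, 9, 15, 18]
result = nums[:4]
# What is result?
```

nums has length 7. The slice nums[:4] selects indices [0, 1, 2, 3] (0->14, 1->4, 2->20, 3->9), giving [14, 4, 20, 9].

[14, 4, 20, 9]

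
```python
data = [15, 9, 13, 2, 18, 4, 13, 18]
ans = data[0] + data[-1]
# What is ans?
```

data has length 8. data[0] = 15.
data has length 8. Negative index -1 maps to positive index 8 + (-1) = 7. data[7] = 18.
Sum: 15 + 18 = 33.

33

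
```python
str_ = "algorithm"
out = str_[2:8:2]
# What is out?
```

str_ has length 9. The slice str_[2:8:2] selects indices [2, 4, 6] (2->'g', 4->'r', 6->'t'), giving 'grt'.

'grt'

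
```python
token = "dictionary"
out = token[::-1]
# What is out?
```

token has length 10. The slice token[::-1] selects indices [9, 8, 7, 6, 5, 4, 3, 2, 1, 0] (9->'y', 8->'r', 7->'a', 6->'n', 5->'o', 4->'i', 3->'t', 2->'c', 1->'i', 0->'d'), giving 'yranoitcid'.

'yranoitcid'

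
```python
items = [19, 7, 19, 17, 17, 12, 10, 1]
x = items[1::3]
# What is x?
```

items has length 8. The slice items[1::3] selects indices [1, 4, 7] (1->7, 4->17, 7->1), giving [7, 17, 1].

[7, 17, 1]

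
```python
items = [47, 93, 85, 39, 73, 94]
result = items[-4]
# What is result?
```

items has length 6. Negative index -4 maps to positive index 6 + (-4) = 2. items[2] = 85.

85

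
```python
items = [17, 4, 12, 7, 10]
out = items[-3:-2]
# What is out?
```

items has length 5. The slice items[-3:-2] selects indices [2] (2->12), giving [12].

[12]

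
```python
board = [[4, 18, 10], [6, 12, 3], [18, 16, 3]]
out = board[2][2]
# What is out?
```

board[2] = [18, 16, 3]. Taking column 2 of that row yields 3.

3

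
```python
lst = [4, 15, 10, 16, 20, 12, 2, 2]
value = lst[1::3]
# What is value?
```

lst has length 8. The slice lst[1::3] selects indices [1, 4, 7] (1->15, 4->20, 7->2), giving [15, 20, 2].

[15, 20, 2]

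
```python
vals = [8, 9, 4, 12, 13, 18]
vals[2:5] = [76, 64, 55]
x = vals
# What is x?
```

vals starts as [8, 9, 4, 12, 13, 18] (length 6). The slice vals[2:5] covers indices [2, 3, 4] with values [4, 12, 13]. Replacing that slice with [76, 64, 55] (same length) produces [8, 9, 76, 64, 55, 18].

[8, 9, 76, 64, 55, 18]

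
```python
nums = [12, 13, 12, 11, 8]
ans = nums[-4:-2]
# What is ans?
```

nums has length 5. The slice nums[-4:-2] selects indices [1, 2] (1->13, 2->12), giving [13, 12].

[13, 12]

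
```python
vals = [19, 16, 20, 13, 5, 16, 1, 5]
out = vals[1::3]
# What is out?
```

vals has length 8. The slice vals[1::3] selects indices [1, 4, 7] (1->16, 4->5, 7->5), giving [16, 5, 5].

[16, 5, 5]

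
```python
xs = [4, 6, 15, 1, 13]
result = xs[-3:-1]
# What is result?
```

xs has length 5. The slice xs[-3:-1] selects indices [2, 3] (2->15, 3->1), giving [15, 1].

[15, 1]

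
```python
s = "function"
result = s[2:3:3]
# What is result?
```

s has length 8. The slice s[2:3:3] selects indices [2] (2->'n'), giving 'n'.

'n'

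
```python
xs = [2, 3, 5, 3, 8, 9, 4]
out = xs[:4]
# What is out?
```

xs has length 7. The slice xs[:4] selects indices [0, 1, 2, 3] (0->2, 1->3, 2->5, 3->3), giving [2, 3, 5, 3].

[2, 3, 5, 3]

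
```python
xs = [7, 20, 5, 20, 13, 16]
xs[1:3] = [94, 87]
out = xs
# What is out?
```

xs starts as [7, 20, 5, 20, 13, 16] (length 6). The slice xs[1:3] covers indices [1, 2] with values [20, 5]. Replacing that slice with [94, 87] (same length) produces [7, 94, 87, 20, 13, 16].

[7, 94, 87, 20, 13, 16]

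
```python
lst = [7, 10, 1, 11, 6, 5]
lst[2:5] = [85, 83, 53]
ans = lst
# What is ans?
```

lst starts as [7, 10, 1, 11, 6, 5] (length 6). The slice lst[2:5] covers indices [2, 3, 4] with values [1, 11, 6]. Replacing that slice with [85, 83, 53] (same length) produces [7, 10, 85, 83, 53, 5].

[7, 10, 85, 83, 53, 5]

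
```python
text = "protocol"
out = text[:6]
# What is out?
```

text has length 8. The slice text[:6] selects indices [0, 1, 2, 3, 4, 5] (0->'p', 1->'r', 2->'o', 3->'t', 4->'o', 5->'c'), giving 'protoc'.

'protoc'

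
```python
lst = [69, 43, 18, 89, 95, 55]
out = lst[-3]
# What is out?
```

lst has length 6. Negative index -3 maps to positive index 6 + (-3) = 3. lst[3] = 89.

89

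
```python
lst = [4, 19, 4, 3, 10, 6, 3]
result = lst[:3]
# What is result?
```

lst has length 7. The slice lst[:3] selects indices [0, 1, 2] (0->4, 1->19, 2->4), giving [4, 19, 4].

[4, 19, 4]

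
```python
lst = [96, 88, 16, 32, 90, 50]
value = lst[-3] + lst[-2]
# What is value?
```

lst has length 6. Negative index -3 maps to positive index 6 + (-3) = 3. lst[3] = 32.
lst has length 6. Negative index -2 maps to positive index 6 + (-2) = 4. lst[4] = 90.
Sum: 32 + 90 = 122.

122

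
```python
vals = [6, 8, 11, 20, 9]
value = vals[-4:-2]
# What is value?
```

vals has length 5. The slice vals[-4:-2] selects indices [1, 2] (1->8, 2->11), giving [8, 11].

[8, 11]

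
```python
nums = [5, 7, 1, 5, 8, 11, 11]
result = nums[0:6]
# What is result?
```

nums has length 7. The slice nums[0:6] selects indices [0, 1, 2, 3, 4, 5] (0->5, 1->7, 2->1, 3->5, 4->8, 5->11), giving [5, 7, 1, 5, 8, 11].

[5, 7, 1, 5, 8, 11]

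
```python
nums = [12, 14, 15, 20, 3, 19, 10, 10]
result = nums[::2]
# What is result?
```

nums has length 8. The slice nums[::2] selects indices [0, 2, 4, 6] (0->12, 2->15, 4->3, 6->10), giving [12, 15, 3, 10].

[12, 15, 3, 10]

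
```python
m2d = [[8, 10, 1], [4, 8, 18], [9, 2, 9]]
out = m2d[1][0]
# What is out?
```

m2d[1] = [4, 8, 18]. Taking column 0 of that row yields 4.

4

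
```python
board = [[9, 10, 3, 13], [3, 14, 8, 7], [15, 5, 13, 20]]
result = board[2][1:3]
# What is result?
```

board[2] = [15, 5, 13, 20]. board[2] has length 4. The slice board[2][1:3] selects indices [1, 2] (1->5, 2->13), giving [5, 13].

[5, 13]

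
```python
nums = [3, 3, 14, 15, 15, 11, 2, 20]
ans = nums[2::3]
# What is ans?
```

nums has length 8. The slice nums[2::3] selects indices [2, 5] (2->14, 5->11), giving [14, 11].

[14, 11]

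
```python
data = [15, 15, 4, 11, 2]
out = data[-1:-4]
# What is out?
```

data has length 5. The slice data[-1:-4] resolves to an empty index range, so the result is [].

[]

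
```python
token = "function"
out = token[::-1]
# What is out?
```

token has length 8. The slice token[::-1] selects indices [7, 6, 5, 4, 3, 2, 1, 0] (7->'n', 6->'o', 5->'i', 4->'t', 3->'c', 2->'n', 1->'u', 0->'f'), giving 'noitcnuf'.

'noitcnuf'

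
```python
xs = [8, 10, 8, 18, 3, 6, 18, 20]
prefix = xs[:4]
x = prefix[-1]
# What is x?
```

xs has length 8. The slice xs[:4] selects indices [0, 1, 2, 3] (0->8, 1->10, 2->8, 3->18), giving [8, 10, 8, 18]. So prefix = [8, 10, 8, 18]. Then prefix[-1] = 18.

18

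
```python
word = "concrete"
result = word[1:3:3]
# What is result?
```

word has length 8. The slice word[1:3:3] selects indices [1] (1->'o'), giving 'o'.

'o'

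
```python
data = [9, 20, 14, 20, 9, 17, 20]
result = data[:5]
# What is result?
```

data has length 7. The slice data[:5] selects indices [0, 1, 2, 3, 4] (0->9, 1->20, 2->14, 3->20, 4->9), giving [9, 20, 14, 20, 9].

[9, 20, 14, 20, 9]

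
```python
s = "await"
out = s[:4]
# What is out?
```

s has length 5. The slice s[:4] selects indices [0, 1, 2, 3] (0->'a', 1->'w', 2->'a', 3->'i'), giving 'awai'.

'awai'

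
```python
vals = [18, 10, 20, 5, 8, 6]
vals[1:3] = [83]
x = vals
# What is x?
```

vals starts as [18, 10, 20, 5, 8, 6] (length 6). The slice vals[1:3] covers indices [1, 2] with values [10, 20]. Replacing that slice with [83] (different length) produces [18, 83, 5, 8, 6].

[18, 83, 5, 8, 6]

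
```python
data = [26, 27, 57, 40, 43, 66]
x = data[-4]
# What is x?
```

data has length 6. Negative index -4 maps to positive index 6 + (-4) = 2. data[2] = 57.

57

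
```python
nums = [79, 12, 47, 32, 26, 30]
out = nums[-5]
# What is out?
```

nums has length 6. Negative index -5 maps to positive index 6 + (-5) = 1. nums[1] = 12.

12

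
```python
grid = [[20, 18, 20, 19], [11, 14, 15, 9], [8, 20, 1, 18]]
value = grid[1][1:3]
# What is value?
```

grid[1] = [11, 14, 15, 9]. grid[1] has length 4. The slice grid[1][1:3] selects indices [1, 2] (1->14, 2->15), giving [14, 15].

[14, 15]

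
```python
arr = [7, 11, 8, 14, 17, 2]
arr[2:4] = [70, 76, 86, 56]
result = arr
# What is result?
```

arr starts as [7, 11, 8, 14, 17, 2] (length 6). The slice arr[2:4] covers indices [2, 3] with values [8, 14]. Replacing that slice with [70, 76, 86, 56] (different length) produces [7, 11, 70, 76, 86, 56, 17, 2].

[7, 11, 70, 76, 86, 56, 17, 2]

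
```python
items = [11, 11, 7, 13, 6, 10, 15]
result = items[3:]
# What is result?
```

items has length 7. The slice items[3:] selects indices [3, 4, 5, 6] (3->13, 4->6, 5->10, 6->15), giving [13, 6, 10, 15].

[13, 6, 10, 15]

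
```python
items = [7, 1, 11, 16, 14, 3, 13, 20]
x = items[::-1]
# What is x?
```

items has length 8. The slice items[::-1] selects indices [7, 6, 5, 4, 3, 2, 1, 0] (7->20, 6->13, 5->3, 4->14, 3->16, 2->11, 1->1, 0->7), giving [20, 13, 3, 14, 16, 11, 1, 7].

[20, 13, 3, 14, 16, 11, 1, 7]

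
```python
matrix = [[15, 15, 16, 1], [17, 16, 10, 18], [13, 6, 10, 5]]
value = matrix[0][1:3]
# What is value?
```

matrix[0] = [15, 15, 16, 1]. matrix[0] has length 4. The slice matrix[0][1:3] selects indices [1, 2] (1->15, 2->16), giving [15, 16].

[15, 16]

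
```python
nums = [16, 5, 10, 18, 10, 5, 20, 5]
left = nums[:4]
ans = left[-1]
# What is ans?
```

nums has length 8. The slice nums[:4] selects indices [0, 1, 2, 3] (0->16, 1->5, 2->10, 3->18), giving [16, 5, 10, 18]. So left = [16, 5, 10, 18]. Then left[-1] = 18.

18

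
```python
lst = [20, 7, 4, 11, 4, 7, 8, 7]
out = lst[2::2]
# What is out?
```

lst has length 8. The slice lst[2::2] selects indices [2, 4, 6] (2->4, 4->4, 6->8), giving [4, 4, 8].

[4, 4, 8]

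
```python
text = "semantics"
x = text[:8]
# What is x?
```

text has length 9. The slice text[:8] selects indices [0, 1, 2, 3, 4, 5, 6, 7] (0->'s', 1->'e', 2->'m', 3->'a', 4->'n', 5->'t', 6->'i', 7->'c'), giving 'semantic'.

'semantic'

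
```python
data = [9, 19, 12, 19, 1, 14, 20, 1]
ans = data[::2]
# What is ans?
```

data has length 8. The slice data[::2] selects indices [0, 2, 4, 6] (0->9, 2->12, 4->1, 6->20), giving [9, 12, 1, 20].

[9, 12, 1, 20]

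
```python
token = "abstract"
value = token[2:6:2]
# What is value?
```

token has length 8. The slice token[2:6:2] selects indices [2, 4] (2->'s', 4->'r'), giving 'sr'.

'sr'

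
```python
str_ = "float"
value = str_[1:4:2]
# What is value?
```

str_ has length 5. The slice str_[1:4:2] selects indices [1, 3] (1->'l', 3->'a'), giving 'la'.

'la'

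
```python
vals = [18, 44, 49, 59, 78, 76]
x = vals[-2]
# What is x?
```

vals has length 6. Negative index -2 maps to positive index 6 + (-2) = 4. vals[4] = 78.

78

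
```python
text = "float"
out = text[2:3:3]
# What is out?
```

text has length 5. The slice text[2:3:3] selects indices [2] (2->'o'), giving 'o'.

'o'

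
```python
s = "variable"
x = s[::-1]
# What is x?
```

s has length 8. The slice s[::-1] selects indices [7, 6, 5, 4, 3, 2, 1, 0] (7->'e', 6->'l', 5->'b', 4->'a', 3->'i', 2->'r', 1->'a', 0->'v'), giving 'elbairav'.

'elbairav'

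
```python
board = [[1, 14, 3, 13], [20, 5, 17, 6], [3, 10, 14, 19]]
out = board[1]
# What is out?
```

board has 3 rows. Row 1 is [20, 5, 17, 6].

[20, 5, 17, 6]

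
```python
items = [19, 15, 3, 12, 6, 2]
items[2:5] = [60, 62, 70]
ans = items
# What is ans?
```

items starts as [19, 15, 3, 12, 6, 2] (length 6). The slice items[2:5] covers indices [2, 3, 4] with values [3, 12, 6]. Replacing that slice with [60, 62, 70] (same length) produces [19, 15, 60, 62, 70, 2].

[19, 15, 60, 62, 70, 2]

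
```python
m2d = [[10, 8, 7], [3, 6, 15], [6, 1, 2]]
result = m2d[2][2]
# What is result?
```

m2d[2] = [6, 1, 2]. Taking column 2 of that row yields 2.

2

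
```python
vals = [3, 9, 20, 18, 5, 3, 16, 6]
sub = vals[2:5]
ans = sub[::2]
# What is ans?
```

vals has length 8. The slice vals[2:5] selects indices [2, 3, 4] (2->20, 3->18, 4->5), giving [20, 18, 5]. So sub = [20, 18, 5]. sub has length 3. The slice sub[::2] selects indices [0, 2] (0->20, 2->5), giving [20, 5].

[20, 5]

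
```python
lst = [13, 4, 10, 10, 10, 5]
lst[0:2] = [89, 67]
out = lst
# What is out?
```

lst starts as [13, 4, 10, 10, 10, 5] (length 6). The slice lst[0:2] covers indices [0, 1] with values [13, 4]. Replacing that slice with [89, 67] (same length) produces [89, 67, 10, 10, 10, 5].

[89, 67, 10, 10, 10, 5]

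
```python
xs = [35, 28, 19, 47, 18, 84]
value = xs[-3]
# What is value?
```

xs has length 6. Negative index -3 maps to positive index 6 + (-3) = 3. xs[3] = 47.

47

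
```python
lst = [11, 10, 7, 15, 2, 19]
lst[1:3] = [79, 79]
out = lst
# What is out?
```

lst starts as [11, 10, 7, 15, 2, 19] (length 6). The slice lst[1:3] covers indices [1, 2] with values [10, 7]. Replacing that slice with [79, 79] (same length) produces [11, 79, 79, 15, 2, 19].

[11, 79, 79, 15, 2, 19]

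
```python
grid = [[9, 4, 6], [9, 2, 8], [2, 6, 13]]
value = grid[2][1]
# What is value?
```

grid[2] = [2, 6, 13]. Taking column 1 of that row yields 6.

6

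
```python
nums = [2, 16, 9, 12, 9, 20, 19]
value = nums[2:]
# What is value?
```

nums has length 7. The slice nums[2:] selects indices [2, 3, 4, 5, 6] (2->9, 3->12, 4->9, 5->20, 6->19), giving [9, 12, 9, 20, 19].

[9, 12, 9, 20, 19]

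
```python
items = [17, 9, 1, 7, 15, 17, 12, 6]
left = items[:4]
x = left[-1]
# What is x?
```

items has length 8. The slice items[:4] selects indices [0, 1, 2, 3] (0->17, 1->9, 2->1, 3->7), giving [17, 9, 1, 7]. So left = [17, 9, 1, 7]. Then left[-1] = 7.

7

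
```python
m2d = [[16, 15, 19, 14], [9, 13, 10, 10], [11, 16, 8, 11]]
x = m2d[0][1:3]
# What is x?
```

m2d[0] = [16, 15, 19, 14]. m2d[0] has length 4. The slice m2d[0][1:3] selects indices [1, 2] (1->15, 2->19), giving [15, 19].

[15, 19]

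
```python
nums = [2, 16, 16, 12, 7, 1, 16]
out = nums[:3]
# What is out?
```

nums has length 7. The slice nums[:3] selects indices [0, 1, 2] (0->2, 1->16, 2->16), giving [2, 16, 16].

[2, 16, 16]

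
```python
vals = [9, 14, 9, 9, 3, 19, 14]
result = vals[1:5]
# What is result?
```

vals has length 7. The slice vals[1:5] selects indices [1, 2, 3, 4] (1->14, 2->9, 3->9, 4->3), giving [14, 9, 9, 3].

[14, 9, 9, 3]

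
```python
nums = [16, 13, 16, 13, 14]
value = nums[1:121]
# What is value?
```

nums has length 5. The slice nums[1:121] selects indices [1, 2, 3, 4] (1->13, 2->16, 3->13, 4->14), giving [13, 16, 13, 14].

[13, 16, 13, 14]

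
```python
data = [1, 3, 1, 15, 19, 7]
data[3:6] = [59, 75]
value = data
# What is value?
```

data starts as [1, 3, 1, 15, 19, 7] (length 6). The slice data[3:6] covers indices [3, 4, 5] with values [15, 19, 7]. Replacing that slice with [59, 75] (different length) produces [1, 3, 1, 59, 75].

[1, 3, 1, 59, 75]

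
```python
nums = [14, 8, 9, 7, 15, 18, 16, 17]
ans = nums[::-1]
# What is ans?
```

nums has length 8. The slice nums[::-1] selects indices [7, 6, 5, 4, 3, 2, 1, 0] (7->17, 6->16, 5->18, 4->15, 3->7, 2->9, 1->8, 0->14), giving [17, 16, 18, 15, 7, 9, 8, 14].

[17, 16, 18, 15, 7, 9, 8, 14]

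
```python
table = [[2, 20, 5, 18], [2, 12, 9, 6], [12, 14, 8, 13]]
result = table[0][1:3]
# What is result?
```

table[0] = [2, 20, 5, 18]. table[0] has length 4. The slice table[0][1:3] selects indices [1, 2] (1->20, 2->5), giving [20, 5].

[20, 5]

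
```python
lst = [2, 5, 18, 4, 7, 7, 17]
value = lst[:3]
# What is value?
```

lst has length 7. The slice lst[:3] selects indices [0, 1, 2] (0->2, 1->5, 2->18), giving [2, 5, 18].

[2, 5, 18]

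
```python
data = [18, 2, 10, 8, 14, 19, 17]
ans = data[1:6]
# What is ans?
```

data has length 7. The slice data[1:6] selects indices [1, 2, 3, 4, 5] (1->2, 2->10, 3->8, 4->14, 5->19), giving [2, 10, 8, 14, 19].

[2, 10, 8, 14, 19]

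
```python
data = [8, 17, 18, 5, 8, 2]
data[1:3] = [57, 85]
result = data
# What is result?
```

data starts as [8, 17, 18, 5, 8, 2] (length 6). The slice data[1:3] covers indices [1, 2] with values [17, 18]. Replacing that slice with [57, 85] (same length) produces [8, 57, 85, 5, 8, 2].

[8, 57, 85, 5, 8, 2]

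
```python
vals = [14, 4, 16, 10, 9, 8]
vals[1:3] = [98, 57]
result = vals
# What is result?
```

vals starts as [14, 4, 16, 10, 9, 8] (length 6). The slice vals[1:3] covers indices [1, 2] with values [4, 16]. Replacing that slice with [98, 57] (same length) produces [14, 98, 57, 10, 9, 8].

[14, 98, 57, 10, 9, 8]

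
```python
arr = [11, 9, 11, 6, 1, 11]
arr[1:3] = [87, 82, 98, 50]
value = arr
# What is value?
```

arr starts as [11, 9, 11, 6, 1, 11] (length 6). The slice arr[1:3] covers indices [1, 2] with values [9, 11]. Replacing that slice with [87, 82, 98, 50] (different length) produces [11, 87, 82, 98, 50, 6, 1, 11].

[11, 87, 82, 98, 50, 6, 1, 11]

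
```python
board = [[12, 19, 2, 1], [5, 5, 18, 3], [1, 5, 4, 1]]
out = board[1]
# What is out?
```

board has 3 rows. Row 1 is [5, 5, 18, 3].

[5, 5, 18, 3]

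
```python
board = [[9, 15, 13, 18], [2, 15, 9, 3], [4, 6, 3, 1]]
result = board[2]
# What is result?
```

board has 3 rows. Row 2 is [4, 6, 3, 1].

[4, 6, 3, 1]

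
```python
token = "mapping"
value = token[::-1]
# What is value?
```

token has length 7. The slice token[::-1] selects indices [6, 5, 4, 3, 2, 1, 0] (6->'g', 5->'n', 4->'i', 3->'p', 2->'p', 1->'a', 0->'m'), giving 'gnippam'.

'gnippam'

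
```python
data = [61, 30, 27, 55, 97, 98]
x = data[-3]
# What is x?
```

data has length 6. Negative index -3 maps to positive index 6 + (-3) = 3. data[3] = 55.

55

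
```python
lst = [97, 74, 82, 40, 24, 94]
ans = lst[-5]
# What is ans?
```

lst has length 6. Negative index -5 maps to positive index 6 + (-5) = 1. lst[1] = 74.

74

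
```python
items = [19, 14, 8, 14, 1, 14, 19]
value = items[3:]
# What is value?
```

items has length 7. The slice items[3:] selects indices [3, 4, 5, 6] (3->14, 4->1, 5->14, 6->19), giving [14, 1, 14, 19].

[14, 1, 14, 19]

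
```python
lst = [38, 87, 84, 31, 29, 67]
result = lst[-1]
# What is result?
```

lst has length 6. Negative index -1 maps to positive index 6 + (-1) = 5. lst[5] = 67.

67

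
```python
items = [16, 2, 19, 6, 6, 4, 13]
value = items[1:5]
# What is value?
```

items has length 7. The slice items[1:5] selects indices [1, 2, 3, 4] (1->2, 2->19, 3->6, 4->6), giving [2, 19, 6, 6].

[2, 19, 6, 6]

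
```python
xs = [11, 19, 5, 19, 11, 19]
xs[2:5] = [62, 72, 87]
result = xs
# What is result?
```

xs starts as [11, 19, 5, 19, 11, 19] (length 6). The slice xs[2:5] covers indices [2, 3, 4] with values [5, 19, 11]. Replacing that slice with [62, 72, 87] (same length) produces [11, 19, 62, 72, 87, 19].

[11, 19, 62, 72, 87, 19]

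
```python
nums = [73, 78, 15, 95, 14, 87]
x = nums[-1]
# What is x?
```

nums has length 6. Negative index -1 maps to positive index 6 + (-1) = 5. nums[5] = 87.

87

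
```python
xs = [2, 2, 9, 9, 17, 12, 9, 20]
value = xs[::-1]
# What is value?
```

xs has length 8. The slice xs[::-1] selects indices [7, 6, 5, 4, 3, 2, 1, 0] (7->20, 6->9, 5->12, 4->17, 3->9, 2->9, 1->2, 0->2), giving [20, 9, 12, 17, 9, 9, 2, 2].

[20, 9, 12, 17, 9, 9, 2, 2]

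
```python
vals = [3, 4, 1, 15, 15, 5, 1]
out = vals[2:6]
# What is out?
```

vals has length 7. The slice vals[2:6] selects indices [2, 3, 4, 5] (2->1, 3->15, 4->15, 5->5), giving [1, 15, 15, 5].

[1, 15, 15, 5]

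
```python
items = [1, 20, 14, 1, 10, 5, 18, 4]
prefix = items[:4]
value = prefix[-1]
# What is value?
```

items has length 8. The slice items[:4] selects indices [0, 1, 2, 3] (0->1, 1->20, 2->14, 3->1), giving [1, 20, 14, 1]. So prefix = [1, 20, 14, 1]. Then prefix[-1] = 1.

1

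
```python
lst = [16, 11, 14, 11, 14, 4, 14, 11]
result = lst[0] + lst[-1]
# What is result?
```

lst has length 8. lst[0] = 16.
lst has length 8. Negative index -1 maps to positive index 8 + (-1) = 7. lst[7] = 11.
Sum: 16 + 11 = 27.

27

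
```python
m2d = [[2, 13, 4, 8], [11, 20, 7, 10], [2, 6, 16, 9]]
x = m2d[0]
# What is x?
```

m2d has 3 rows. Row 0 is [2, 13, 4, 8].

[2, 13, 4, 8]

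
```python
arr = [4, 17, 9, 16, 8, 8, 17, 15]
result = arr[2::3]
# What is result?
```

arr has length 8. The slice arr[2::3] selects indices [2, 5] (2->9, 5->8), giving [9, 8].

[9, 8]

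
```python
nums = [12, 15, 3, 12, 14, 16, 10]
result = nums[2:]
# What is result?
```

nums has length 7. The slice nums[2:] selects indices [2, 3, 4, 5, 6] (2->3, 3->12, 4->14, 5->16, 6->10), giving [3, 12, 14, 16, 10].

[3, 12, 14, 16, 10]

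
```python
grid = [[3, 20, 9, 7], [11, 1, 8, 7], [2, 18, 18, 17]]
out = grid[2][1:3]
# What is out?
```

grid[2] = [2, 18, 18, 17]. grid[2] has length 4. The slice grid[2][1:3] selects indices [1, 2] (1->18, 2->18), giving [18, 18].

[18, 18]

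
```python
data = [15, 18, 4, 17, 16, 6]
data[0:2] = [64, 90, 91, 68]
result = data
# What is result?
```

data starts as [15, 18, 4, 17, 16, 6] (length 6). The slice data[0:2] covers indices [0, 1] with values [15, 18]. Replacing that slice with [64, 90, 91, 68] (different length) produces [64, 90, 91, 68, 4, 17, 16, 6].

[64, 90, 91, 68, 4, 17, 16, 6]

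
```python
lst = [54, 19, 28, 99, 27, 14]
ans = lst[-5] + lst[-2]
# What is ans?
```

lst has length 6. Negative index -5 maps to positive index 6 + (-5) = 1. lst[1] = 19.
lst has length 6. Negative index -2 maps to positive index 6 + (-2) = 4. lst[4] = 27.
Sum: 19 + 27 = 46.

46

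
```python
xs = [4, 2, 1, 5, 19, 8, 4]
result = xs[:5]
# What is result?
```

xs has length 7. The slice xs[:5] selects indices [0, 1, 2, 3, 4] (0->4, 1->2, 2->1, 3->5, 4->19), giving [4, 2, 1, 5, 19].

[4, 2, 1, 5, 19]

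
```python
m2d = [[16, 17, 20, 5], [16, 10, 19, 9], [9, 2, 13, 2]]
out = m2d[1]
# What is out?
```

m2d has 3 rows. Row 1 is [16, 10, 19, 9].

[16, 10, 19, 9]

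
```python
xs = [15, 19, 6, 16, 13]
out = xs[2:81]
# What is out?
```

xs has length 5. The slice xs[2:81] selects indices [2, 3, 4] (2->6, 3->16, 4->13), giving [6, 16, 13].

[6, 16, 13]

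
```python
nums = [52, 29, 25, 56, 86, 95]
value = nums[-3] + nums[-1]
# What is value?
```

nums has length 6. Negative index -3 maps to positive index 6 + (-3) = 3. nums[3] = 56.
nums has length 6. Negative index -1 maps to positive index 6 + (-1) = 5. nums[5] = 95.
Sum: 56 + 95 = 151.

151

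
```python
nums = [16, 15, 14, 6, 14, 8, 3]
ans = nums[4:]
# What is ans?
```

nums has length 7. The slice nums[4:] selects indices [4, 5, 6] (4->14, 5->8, 6->3), giving [14, 8, 3].

[14, 8, 3]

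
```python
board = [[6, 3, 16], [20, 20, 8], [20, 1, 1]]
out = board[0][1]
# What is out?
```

board[0] = [6, 3, 16]. Taking column 1 of that row yields 3.

3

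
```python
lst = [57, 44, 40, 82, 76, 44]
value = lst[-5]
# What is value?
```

lst has length 6. Negative index -5 maps to positive index 6 + (-5) = 1. lst[1] = 44.

44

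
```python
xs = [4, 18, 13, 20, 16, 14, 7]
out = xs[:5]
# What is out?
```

xs has length 7. The slice xs[:5] selects indices [0, 1, 2, 3, 4] (0->4, 1->18, 2->13, 3->20, 4->16), giving [4, 18, 13, 20, 16].

[4, 18, 13, 20, 16]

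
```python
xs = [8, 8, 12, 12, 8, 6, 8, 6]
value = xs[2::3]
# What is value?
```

xs has length 8. The slice xs[2::3] selects indices [2, 5] (2->12, 5->6), giving [12, 6].

[12, 6]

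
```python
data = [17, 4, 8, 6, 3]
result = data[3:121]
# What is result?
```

data has length 5. The slice data[3:121] selects indices [3, 4] (3->6, 4->3), giving [6, 3].

[6, 3]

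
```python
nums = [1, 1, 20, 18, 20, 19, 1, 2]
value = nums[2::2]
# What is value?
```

nums has length 8. The slice nums[2::2] selects indices [2, 4, 6] (2->20, 4->20, 6->1), giving [20, 20, 1].

[20, 20, 1]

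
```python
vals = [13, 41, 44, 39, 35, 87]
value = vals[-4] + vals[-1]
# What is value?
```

vals has length 6. Negative index -4 maps to positive index 6 + (-4) = 2. vals[2] = 44.
vals has length 6. Negative index -1 maps to positive index 6 + (-1) = 5. vals[5] = 87.
Sum: 44 + 87 = 131.

131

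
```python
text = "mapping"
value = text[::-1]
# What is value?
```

text has length 7. The slice text[::-1] selects indices [6, 5, 4, 3, 2, 1, 0] (6->'g', 5->'n', 4->'i', 3->'p', 2->'p', 1->'a', 0->'m'), giving 'gnippam'.

'gnippam'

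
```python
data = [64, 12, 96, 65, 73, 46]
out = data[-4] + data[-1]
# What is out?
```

data has length 6. Negative index -4 maps to positive index 6 + (-4) = 2. data[2] = 96.
data has length 6. Negative index -1 maps to positive index 6 + (-1) = 5. data[5] = 46.
Sum: 96 + 46 = 142.

142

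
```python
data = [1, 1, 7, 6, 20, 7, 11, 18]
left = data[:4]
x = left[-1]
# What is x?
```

data has length 8. The slice data[:4] selects indices [0, 1, 2, 3] (0->1, 1->1, 2->7, 3->6), giving [1, 1, 7, 6]. So left = [1, 1, 7, 6]. Then left[-1] = 6.

6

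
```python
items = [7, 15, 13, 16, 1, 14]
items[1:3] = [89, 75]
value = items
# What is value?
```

items starts as [7, 15, 13, 16, 1, 14] (length 6). The slice items[1:3] covers indices [1, 2] with values [15, 13]. Replacing that slice with [89, 75] (same length) produces [7, 89, 75, 16, 1, 14].

[7, 89, 75, 16, 1, 14]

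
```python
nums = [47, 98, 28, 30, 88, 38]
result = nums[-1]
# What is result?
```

nums has length 6. Negative index -1 maps to positive index 6 + (-1) = 5. nums[5] = 38.

38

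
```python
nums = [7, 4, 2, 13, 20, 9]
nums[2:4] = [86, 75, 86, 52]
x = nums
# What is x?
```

nums starts as [7, 4, 2, 13, 20, 9] (length 6). The slice nums[2:4] covers indices [2, 3] with values [2, 13]. Replacing that slice with [86, 75, 86, 52] (different length) produces [7, 4, 86, 75, 86, 52, 20, 9].

[7, 4, 86, 75, 86, 52, 20, 9]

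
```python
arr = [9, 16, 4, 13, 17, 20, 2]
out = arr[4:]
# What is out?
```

arr has length 7. The slice arr[4:] selects indices [4, 5, 6] (4->17, 5->20, 6->2), giving [17, 20, 2].

[17, 20, 2]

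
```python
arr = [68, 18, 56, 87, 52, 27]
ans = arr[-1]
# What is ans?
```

arr has length 6. Negative index -1 maps to positive index 6 + (-1) = 5. arr[5] = 27.

27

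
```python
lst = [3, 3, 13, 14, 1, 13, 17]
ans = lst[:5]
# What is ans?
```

lst has length 7. The slice lst[:5] selects indices [0, 1, 2, 3, 4] (0->3, 1->3, 2->13, 3->14, 4->1), giving [3, 3, 13, 14, 1].

[3, 3, 13, 14, 1]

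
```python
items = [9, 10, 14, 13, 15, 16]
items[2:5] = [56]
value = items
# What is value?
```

items starts as [9, 10, 14, 13, 15, 16] (length 6). The slice items[2:5] covers indices [2, 3, 4] with values [14, 13, 15]. Replacing that slice with [56] (different length) produces [9, 10, 56, 16].

[9, 10, 56, 16]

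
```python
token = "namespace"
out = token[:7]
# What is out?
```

token has length 9. The slice token[:7] selects indices [0, 1, 2, 3, 4, 5, 6] (0->'n', 1->'a', 2->'m', 3->'e', 4->'s', 5->'p', 6->'a'), giving 'namespa'.

'namespa'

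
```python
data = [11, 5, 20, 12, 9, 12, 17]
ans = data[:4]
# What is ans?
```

data has length 7. The slice data[:4] selects indices [0, 1, 2, 3] (0->11, 1->5, 2->20, 3->12), giving [11, 5, 20, 12].

[11, 5, 20, 12]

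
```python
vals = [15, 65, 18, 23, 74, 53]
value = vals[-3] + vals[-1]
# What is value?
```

vals has length 6. Negative index -3 maps to positive index 6 + (-3) = 3. vals[3] = 23.
vals has length 6. Negative index -1 maps to positive index 6 + (-1) = 5. vals[5] = 53.
Sum: 23 + 53 = 76.

76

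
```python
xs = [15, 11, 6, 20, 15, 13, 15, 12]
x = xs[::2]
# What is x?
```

xs has length 8. The slice xs[::2] selects indices [0, 2, 4, 6] (0->15, 2->6, 4->15, 6->15), giving [15, 6, 15, 15].

[15, 6, 15, 15]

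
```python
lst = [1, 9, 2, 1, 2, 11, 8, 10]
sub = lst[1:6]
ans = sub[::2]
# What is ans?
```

lst has length 8. The slice lst[1:6] selects indices [1, 2, 3, 4, 5] (1->9, 2->2, 3->1, 4->2, 5->11), giving [9, 2, 1, 2, 11]. So sub = [9, 2, 1, 2, 11]. sub has length 5. The slice sub[::2] selects indices [0, 2, 4] (0->9, 2->1, 4->11), giving [9, 1, 11].

[9, 1, 11]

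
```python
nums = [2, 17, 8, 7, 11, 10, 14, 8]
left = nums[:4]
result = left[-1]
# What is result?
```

nums has length 8. The slice nums[:4] selects indices [0, 1, 2, 3] (0->2, 1->17, 2->8, 3->7), giving [2, 17, 8, 7]. So left = [2, 17, 8, 7]. Then left[-1] = 7.

7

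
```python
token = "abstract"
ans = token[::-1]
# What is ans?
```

token has length 8. The slice token[::-1] selects indices [7, 6, 5, 4, 3, 2, 1, 0] (7->'t', 6->'c', 5->'a', 4->'r', 3->'t', 2->'s', 1->'b', 0->'a'), giving 'tcartsba'.

'tcartsba'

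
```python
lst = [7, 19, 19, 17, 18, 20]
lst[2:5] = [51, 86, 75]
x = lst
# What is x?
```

lst starts as [7, 19, 19, 17, 18, 20] (length 6). The slice lst[2:5] covers indices [2, 3, 4] with values [19, 17, 18]. Replacing that slice with [51, 86, 75] (same length) produces [7, 19, 51, 86, 75, 20].

[7, 19, 51, 86, 75, 20]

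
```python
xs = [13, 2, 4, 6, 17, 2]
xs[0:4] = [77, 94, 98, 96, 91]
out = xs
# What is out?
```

xs starts as [13, 2, 4, 6, 17, 2] (length 6). The slice xs[0:4] covers indices [0, 1, 2, 3] with values [13, 2, 4, 6]. Replacing that slice with [77, 94, 98, 96, 91] (different length) produces [77, 94, 98, 96, 91, 17, 2].

[77, 94, 98, 96, 91, 17, 2]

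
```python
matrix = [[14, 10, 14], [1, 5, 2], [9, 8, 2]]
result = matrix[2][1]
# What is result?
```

matrix[2] = [9, 8, 2]. Taking column 1 of that row yields 8.

8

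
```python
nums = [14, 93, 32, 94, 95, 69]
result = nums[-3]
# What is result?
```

nums has length 6. Negative index -3 maps to positive index 6 + (-3) = 3. nums[3] = 94.

94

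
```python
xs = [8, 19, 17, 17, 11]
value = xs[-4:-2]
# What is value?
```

xs has length 5. The slice xs[-4:-2] selects indices [1, 2] (1->19, 2->17), giving [19, 17].

[19, 17]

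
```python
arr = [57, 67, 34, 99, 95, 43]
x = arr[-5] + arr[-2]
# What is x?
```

arr has length 6. Negative index -5 maps to positive index 6 + (-5) = 1. arr[1] = 67.
arr has length 6. Negative index -2 maps to positive index 6 + (-2) = 4. arr[4] = 95.
Sum: 67 + 95 = 162.

162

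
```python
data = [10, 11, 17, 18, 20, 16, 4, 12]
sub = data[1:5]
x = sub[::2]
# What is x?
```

data has length 8. The slice data[1:5] selects indices [1, 2, 3, 4] (1->11, 2->17, 3->18, 4->20), giving [11, 17, 18, 20]. So sub = [11, 17, 18, 20]. sub has length 4. The slice sub[::2] selects indices [0, 2] (0->11, 2->18), giving [11, 18].

[11, 18]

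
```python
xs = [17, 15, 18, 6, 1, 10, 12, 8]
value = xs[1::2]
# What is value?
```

xs has length 8. The slice xs[1::2] selects indices [1, 3, 5, 7] (1->15, 3->6, 5->10, 7->8), giving [15, 6, 10, 8].

[15, 6, 10, 8]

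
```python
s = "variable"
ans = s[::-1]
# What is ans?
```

s has length 8. The slice s[::-1] selects indices [7, 6, 5, 4, 3, 2, 1, 0] (7->'e', 6->'l', 5->'b', 4->'a', 3->'i', 2->'r', 1->'a', 0->'v'), giving 'elbairav'.

'elbairav'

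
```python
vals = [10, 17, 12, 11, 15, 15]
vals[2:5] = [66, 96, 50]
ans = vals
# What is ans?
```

vals starts as [10, 17, 12, 11, 15, 15] (length 6). The slice vals[2:5] covers indices [2, 3, 4] with values [12, 11, 15]. Replacing that slice with [66, 96, 50] (same length) produces [10, 17, 66, 96, 50, 15].

[10, 17, 66, 96, 50, 15]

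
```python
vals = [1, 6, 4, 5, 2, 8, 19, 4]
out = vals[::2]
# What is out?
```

vals has length 8. The slice vals[::2] selects indices [0, 2, 4, 6] (0->1, 2->4, 4->2, 6->19), giving [1, 4, 2, 19].

[1, 4, 2, 19]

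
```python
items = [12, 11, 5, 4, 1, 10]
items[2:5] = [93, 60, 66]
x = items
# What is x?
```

items starts as [12, 11, 5, 4, 1, 10] (length 6). The slice items[2:5] covers indices [2, 3, 4] with values [5, 4, 1]. Replacing that slice with [93, 60, 66] (same length) produces [12, 11, 93, 60, 66, 10].

[12, 11, 93, 60, 66, 10]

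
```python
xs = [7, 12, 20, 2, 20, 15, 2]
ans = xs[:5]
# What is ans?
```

xs has length 7. The slice xs[:5] selects indices [0, 1, 2, 3, 4] (0->7, 1->12, 2->20, 3->2, 4->20), giving [7, 12, 20, 2, 20].

[7, 12, 20, 2, 20]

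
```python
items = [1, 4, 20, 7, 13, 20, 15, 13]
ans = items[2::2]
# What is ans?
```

items has length 8. The slice items[2::2] selects indices [2, 4, 6] (2->20, 4->13, 6->15), giving [20, 13, 15].

[20, 13, 15]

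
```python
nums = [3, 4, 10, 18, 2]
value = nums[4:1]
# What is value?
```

nums has length 5. The slice nums[4:1] resolves to an empty index range, so the result is [].

[]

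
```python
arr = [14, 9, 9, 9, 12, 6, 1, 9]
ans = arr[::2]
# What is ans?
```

arr has length 8. The slice arr[::2] selects indices [0, 2, 4, 6] (0->14, 2->9, 4->12, 6->1), giving [14, 9, 12, 1].

[14, 9, 12, 1]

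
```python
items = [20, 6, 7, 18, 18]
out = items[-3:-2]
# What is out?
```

items has length 5. The slice items[-3:-2] selects indices [2] (2->7), giving [7].

[7]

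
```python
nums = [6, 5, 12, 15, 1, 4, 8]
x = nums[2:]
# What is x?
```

nums has length 7. The slice nums[2:] selects indices [2, 3, 4, 5, 6] (2->12, 3->15, 4->1, 5->4, 6->8), giving [12, 15, 1, 4, 8].

[12, 15, 1, 4, 8]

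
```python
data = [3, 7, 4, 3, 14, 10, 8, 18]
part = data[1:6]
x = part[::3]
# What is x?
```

data has length 8. The slice data[1:6] selects indices [1, 2, 3, 4, 5] (1->7, 2->4, 3->3, 4->14, 5->10), giving [7, 4, 3, 14, 10]. So part = [7, 4, 3, 14, 10]. part has length 5. The slice part[::3] selects indices [0, 3] (0->7, 3->14), giving [7, 14].

[7, 14]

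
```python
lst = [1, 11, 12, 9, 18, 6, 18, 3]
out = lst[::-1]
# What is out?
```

lst has length 8. The slice lst[::-1] selects indices [7, 6, 5, 4, 3, 2, 1, 0] (7->3, 6->18, 5->6, 4->18, 3->9, 2->12, 1->11, 0->1), giving [3, 18, 6, 18, 9, 12, 11, 1].

[3, 18, 6, 18, 9, 12, 11, 1]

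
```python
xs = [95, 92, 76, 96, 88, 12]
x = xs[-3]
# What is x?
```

xs has length 6. Negative index -3 maps to positive index 6 + (-3) = 3. xs[3] = 96.

96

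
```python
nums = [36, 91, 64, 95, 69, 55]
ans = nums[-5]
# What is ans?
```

nums has length 6. Negative index -5 maps to positive index 6 + (-5) = 1. nums[1] = 91.

91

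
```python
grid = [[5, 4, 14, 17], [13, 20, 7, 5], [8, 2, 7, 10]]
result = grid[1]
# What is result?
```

grid has 3 rows. Row 1 is [13, 20, 7, 5].

[13, 20, 7, 5]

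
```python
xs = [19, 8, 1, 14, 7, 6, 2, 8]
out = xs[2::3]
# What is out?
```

xs has length 8. The slice xs[2::3] selects indices [2, 5] (2->1, 5->6), giving [1, 6].

[1, 6]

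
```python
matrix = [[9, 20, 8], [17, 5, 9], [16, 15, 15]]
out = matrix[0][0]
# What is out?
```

matrix[0] = [9, 20, 8]. Taking column 0 of that row yields 9.

9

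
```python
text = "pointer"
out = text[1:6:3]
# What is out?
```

text has length 7. The slice text[1:6:3] selects indices [1, 4] (1->'o', 4->'t'), giving 'ot'.

'ot'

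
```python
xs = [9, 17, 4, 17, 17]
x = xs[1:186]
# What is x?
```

xs has length 5. The slice xs[1:186] selects indices [1, 2, 3, 4] (1->17, 2->4, 3->17, 4->17), giving [17, 4, 17, 17].

[17, 4, 17, 17]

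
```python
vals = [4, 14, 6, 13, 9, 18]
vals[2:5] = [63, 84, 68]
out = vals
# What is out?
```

vals starts as [4, 14, 6, 13, 9, 18] (length 6). The slice vals[2:5] covers indices [2, 3, 4] with values [6, 13, 9]. Replacing that slice with [63, 84, 68] (same length) produces [4, 14, 63, 84, 68, 18].

[4, 14, 63, 84, 68, 18]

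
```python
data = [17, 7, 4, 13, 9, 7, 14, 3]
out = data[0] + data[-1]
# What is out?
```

data has length 8. data[0] = 17.
data has length 8. Negative index -1 maps to positive index 8 + (-1) = 7. data[7] = 3.
Sum: 17 + 3 = 20.

20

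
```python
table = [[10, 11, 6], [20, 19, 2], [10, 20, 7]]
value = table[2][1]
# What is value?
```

table[2] = [10, 20, 7]. Taking column 1 of that row yields 20.

20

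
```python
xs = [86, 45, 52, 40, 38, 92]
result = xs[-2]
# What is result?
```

xs has length 6. Negative index -2 maps to positive index 6 + (-2) = 4. xs[4] = 38.

38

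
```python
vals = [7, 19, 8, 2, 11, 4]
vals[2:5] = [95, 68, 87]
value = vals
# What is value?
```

vals starts as [7, 19, 8, 2, 11, 4] (length 6). The slice vals[2:5] covers indices [2, 3, 4] with values [8, 2, 11]. Replacing that slice with [95, 68, 87] (same length) produces [7, 19, 95, 68, 87, 4].

[7, 19, 95, 68, 87, 4]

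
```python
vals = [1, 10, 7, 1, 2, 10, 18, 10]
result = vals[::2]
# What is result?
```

vals has length 8. The slice vals[::2] selects indices [0, 2, 4, 6] (0->1, 2->7, 4->2, 6->18), giving [1, 7, 2, 18].

[1, 7, 2, 18]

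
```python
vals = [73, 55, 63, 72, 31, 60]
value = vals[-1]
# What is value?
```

vals has length 6. Negative index -1 maps to positive index 6 + (-1) = 5. vals[5] = 60.

60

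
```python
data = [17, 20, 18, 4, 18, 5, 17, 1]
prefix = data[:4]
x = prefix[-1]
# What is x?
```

data has length 8. The slice data[:4] selects indices [0, 1, 2, 3] (0->17, 1->20, 2->18, 3->4), giving [17, 20, 18, 4]. So prefix = [17, 20, 18, 4]. Then prefix[-1] = 4.

4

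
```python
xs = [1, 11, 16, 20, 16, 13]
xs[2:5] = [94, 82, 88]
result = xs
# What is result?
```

xs starts as [1, 11, 16, 20, 16, 13] (length 6). The slice xs[2:5] covers indices [2, 3, 4] with values [16, 20, 16]. Replacing that slice with [94, 82, 88] (same length) produces [1, 11, 94, 82, 88, 13].

[1, 11, 94, 82, 88, 13]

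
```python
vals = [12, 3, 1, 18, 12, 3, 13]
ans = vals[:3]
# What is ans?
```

vals has length 7. The slice vals[:3] selects indices [0, 1, 2] (0->12, 1->3, 2->1), giving [12, 3, 1].

[12, 3, 1]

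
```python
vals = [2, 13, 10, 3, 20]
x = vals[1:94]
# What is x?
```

vals has length 5. The slice vals[1:94] selects indices [1, 2, 3, 4] (1->13, 2->10, 3->3, 4->20), giving [13, 10, 3, 20].

[13, 10, 3, 20]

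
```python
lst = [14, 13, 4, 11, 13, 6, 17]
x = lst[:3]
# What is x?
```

lst has length 7. The slice lst[:3] selects indices [0, 1, 2] (0->14, 1->13, 2->4), giving [14, 13, 4].

[14, 13, 4]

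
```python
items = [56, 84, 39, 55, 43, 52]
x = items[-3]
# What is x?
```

items has length 6. Negative index -3 maps to positive index 6 + (-3) = 3. items[3] = 55.

55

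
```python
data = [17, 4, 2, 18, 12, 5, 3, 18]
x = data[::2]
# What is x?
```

data has length 8. The slice data[::2] selects indices [0, 2, 4, 6] (0->17, 2->2, 4->12, 6->3), giving [17, 2, 12, 3].

[17, 2, 12, 3]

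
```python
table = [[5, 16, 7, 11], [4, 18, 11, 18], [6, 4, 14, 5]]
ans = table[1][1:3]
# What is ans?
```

table[1] = [4, 18, 11, 18]. table[1] has length 4. The slice table[1][1:3] selects indices [1, 2] (1->18, 2->11), giving [18, 11].

[18, 11]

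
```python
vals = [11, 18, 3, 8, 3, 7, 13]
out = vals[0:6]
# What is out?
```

vals has length 7. The slice vals[0:6] selects indices [0, 1, 2, 3, 4, 5] (0->11, 1->18, 2->3, 3->8, 4->3, 5->7), giving [11, 18, 3, 8, 3, 7].

[11, 18, 3, 8, 3, 7]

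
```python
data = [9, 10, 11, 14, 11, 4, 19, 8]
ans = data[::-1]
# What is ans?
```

data has length 8. The slice data[::-1] selects indices [7, 6, 5, 4, 3, 2, 1, 0] (7->8, 6->19, 5->4, 4->11, 3->14, 2->11, 1->10, 0->9), giving [8, 19, 4, 11, 14, 11, 10, 9].

[8, 19, 4, 11, 14, 11, 10, 9]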